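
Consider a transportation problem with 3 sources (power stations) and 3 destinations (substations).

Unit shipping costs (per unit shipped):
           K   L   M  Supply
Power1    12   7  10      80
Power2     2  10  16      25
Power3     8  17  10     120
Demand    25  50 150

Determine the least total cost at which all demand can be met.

A cheapest plan:
  Power1->L: 50 × 7 = 350
  Power1->M: 30 × 10 = 300
  Power2->K: 25 × 2 = 50
  Power3->M: 120 × 10 = 1200
Total = 350 + 300 + 50 + 1200 = 1900.

1900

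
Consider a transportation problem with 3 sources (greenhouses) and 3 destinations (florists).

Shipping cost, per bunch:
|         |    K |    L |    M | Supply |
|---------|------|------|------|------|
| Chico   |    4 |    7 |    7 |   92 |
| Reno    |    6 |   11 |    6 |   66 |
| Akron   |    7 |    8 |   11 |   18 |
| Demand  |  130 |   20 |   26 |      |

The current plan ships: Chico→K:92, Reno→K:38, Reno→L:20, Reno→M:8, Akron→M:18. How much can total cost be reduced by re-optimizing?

148

Current plan cost = 92·4 + 38·6 + 20·11 + 8·6 + 18·11 = 1062.
Optimal plan:
  Chico–K: 90 × 4 = 360
  Chico–L: 2 × 7 = 14
  Reno–K: 40 × 6 = 240
  Reno–M: 26 × 6 = 156
  Akron–L: 18 × 8 = 144
Optimal cost = 914.
Saving = 1062 − 914 = 148.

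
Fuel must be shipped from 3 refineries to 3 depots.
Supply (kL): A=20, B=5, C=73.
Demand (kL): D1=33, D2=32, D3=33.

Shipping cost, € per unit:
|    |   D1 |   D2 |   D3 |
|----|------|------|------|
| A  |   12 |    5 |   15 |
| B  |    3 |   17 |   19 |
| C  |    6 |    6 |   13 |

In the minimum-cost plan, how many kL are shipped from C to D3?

33

Solving gives:
  A→D2: 20 kL
  B→D1: 5 kL
  C→D1: 28 kL
  C→D2: 12 kL
  C→D3: 33 kL
Total cost = €784.
So C→D3 carries 33 kL.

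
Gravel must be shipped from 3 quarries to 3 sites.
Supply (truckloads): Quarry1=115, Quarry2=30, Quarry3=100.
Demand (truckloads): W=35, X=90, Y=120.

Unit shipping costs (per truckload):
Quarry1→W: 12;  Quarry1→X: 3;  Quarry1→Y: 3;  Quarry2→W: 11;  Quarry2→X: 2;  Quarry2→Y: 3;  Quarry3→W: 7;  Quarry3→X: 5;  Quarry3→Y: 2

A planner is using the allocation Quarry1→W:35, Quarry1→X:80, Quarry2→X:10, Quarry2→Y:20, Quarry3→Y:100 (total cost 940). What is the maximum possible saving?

Current plan cost = 35·12 + 80·3 + 10·2 + 20·3 + 100·2 = 940.
Optimal plan:
  Quarry1–X: 60 × 3 = 180
  Quarry1–Y: 55 × 3 = 165
  Quarry2–X: 30 × 2 = 60
  Quarry3–W: 35 × 7 = 245
  Quarry3–Y: 65 × 2 = 130
Optimal cost = 780.
Saving = 940 − 780 = 160.

160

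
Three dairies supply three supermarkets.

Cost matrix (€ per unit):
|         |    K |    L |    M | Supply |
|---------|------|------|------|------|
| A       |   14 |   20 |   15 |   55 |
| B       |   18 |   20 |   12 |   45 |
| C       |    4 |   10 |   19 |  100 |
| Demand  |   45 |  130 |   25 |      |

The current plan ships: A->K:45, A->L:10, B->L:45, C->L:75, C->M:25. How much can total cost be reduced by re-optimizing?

425

Current plan cost = 45·14 + 10·20 + 45·20 + 75·10 + 25·19 = €2955.
Optimal plan:
  A->L: 55 × €20 = €1100
  B->L: 20 × €20 = €400
  B->M: 25 × €12 = €300
  C->K: 45 × €4 = €180
  C->L: 55 × €10 = €550
Optimal cost = €2530.
Saving = 2955 − 2530 = €425.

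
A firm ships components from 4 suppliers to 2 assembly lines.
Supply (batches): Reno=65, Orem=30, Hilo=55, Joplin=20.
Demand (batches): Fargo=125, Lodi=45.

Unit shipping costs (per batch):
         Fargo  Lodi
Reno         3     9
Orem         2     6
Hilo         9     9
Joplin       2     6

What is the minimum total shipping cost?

790

One minimum-cost allocation:
  Reno->Fargo: 65 batches
  Orem->Fargo: 30 batches
  Hilo->Fargo: 10 batches
  Hilo->Lodi: 45 batches
  Joplin->Fargo: 20 batches
Total cost = 790.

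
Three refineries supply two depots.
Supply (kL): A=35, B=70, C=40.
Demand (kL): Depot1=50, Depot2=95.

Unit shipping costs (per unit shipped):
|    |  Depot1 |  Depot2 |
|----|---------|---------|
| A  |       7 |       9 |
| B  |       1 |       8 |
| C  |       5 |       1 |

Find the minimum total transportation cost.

565

Optimal allocation:
  A to Depot2: 35 × 9 = 315
  B to Depot1: 50 × 1 = 50
  B to Depot2: 20 × 8 = 160
  C to Depot2: 40 × 1 = 40
Total = 315 + 50 + 160 + 40 = 565.
(Supply check: A ships 35; B ships 70; C ships 40.)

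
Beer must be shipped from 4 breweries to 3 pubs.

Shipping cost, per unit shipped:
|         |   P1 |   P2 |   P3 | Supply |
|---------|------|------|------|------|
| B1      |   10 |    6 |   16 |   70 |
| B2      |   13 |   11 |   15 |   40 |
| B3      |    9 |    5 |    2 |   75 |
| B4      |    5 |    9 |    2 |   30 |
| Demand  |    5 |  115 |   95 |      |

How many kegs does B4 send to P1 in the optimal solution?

5

Optimal shipments:
  B1->P2: 70 × 6 = 420
  B2->P2: 40 × 11 = 440
  B3->P2: 5 × 5 = 25
  B3->P3: 70 × 2 = 140
  B4->P1: 5 × 5 = 25
  B4->P3: 25 × 2 = 50
Total cost = 1100.
So B4→P1 carries 5 kegs.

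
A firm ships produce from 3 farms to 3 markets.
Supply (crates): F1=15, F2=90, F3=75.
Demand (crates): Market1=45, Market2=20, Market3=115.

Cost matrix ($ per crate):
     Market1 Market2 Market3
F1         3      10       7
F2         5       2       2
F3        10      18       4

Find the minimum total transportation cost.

615

A cheapest plan:
  F1 to Market1: 15 × $3 = $45
  F2 to Market1: 30 × $5 = $150
  F2 to Market2: 20 × $2 = $40
  F2 to Market3: 40 × $2 = $80
  F3 to Market3: 75 × $4 = $300
Total = 45 + 150 + 40 + 80 + 300 = $615.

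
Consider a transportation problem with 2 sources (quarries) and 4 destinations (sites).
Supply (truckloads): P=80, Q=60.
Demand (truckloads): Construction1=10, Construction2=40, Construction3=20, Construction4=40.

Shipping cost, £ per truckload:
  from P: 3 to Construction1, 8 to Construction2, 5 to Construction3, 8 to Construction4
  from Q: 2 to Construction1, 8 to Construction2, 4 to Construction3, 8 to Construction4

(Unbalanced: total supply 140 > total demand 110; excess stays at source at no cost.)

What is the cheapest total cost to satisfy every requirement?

740

Optimal allocation:
  P->Construction2: 40 × £8 = £320
  P->Construction4: 40 × £8 = £320
  Q->Construction1: 10 × £2 = £20
  Q->Construction3: 20 × £4 = £80
Total = 320 + 320 + 20 + 80 = £740.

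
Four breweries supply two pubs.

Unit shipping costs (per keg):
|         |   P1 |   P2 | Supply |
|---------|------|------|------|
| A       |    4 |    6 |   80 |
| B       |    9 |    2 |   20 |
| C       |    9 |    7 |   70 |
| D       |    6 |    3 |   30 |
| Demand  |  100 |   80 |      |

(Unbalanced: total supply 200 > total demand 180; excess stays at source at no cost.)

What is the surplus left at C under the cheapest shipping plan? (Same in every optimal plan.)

An optimal plan:
  A->P1: 80 × 4 = 320
  B->P2: 20 × 2 = 40
  C->P1: 20 × 9 = 180
  C->P2: 30 × 7 = 210
  D->P2: 30 × 3 = 90
Total cost = 840.
C ships 50 of its 70, leaving 20.

20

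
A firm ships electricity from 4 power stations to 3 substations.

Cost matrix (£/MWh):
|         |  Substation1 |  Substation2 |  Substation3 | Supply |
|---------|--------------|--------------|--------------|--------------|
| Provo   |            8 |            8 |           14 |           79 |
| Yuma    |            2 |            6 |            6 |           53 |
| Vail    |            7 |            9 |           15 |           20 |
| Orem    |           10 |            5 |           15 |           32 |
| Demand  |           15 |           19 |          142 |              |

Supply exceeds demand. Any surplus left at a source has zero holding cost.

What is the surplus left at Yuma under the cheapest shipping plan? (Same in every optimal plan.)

Minimum-cost shipments:
  Provo–Substation3: 79 × £14 = £1106
  Yuma–Substation3: 53 × £6 = £318
  Vail–Substation1: 15 × £7 = £105
  Vail–Substation3: 5 × £15 = £75
  Orem–Substation2: 19 × £5 = £95
  Orem–Substation3: 5 × £15 = £75
Total cost = £1774.
Yuma ships 53 of its 53, leaving 0.

0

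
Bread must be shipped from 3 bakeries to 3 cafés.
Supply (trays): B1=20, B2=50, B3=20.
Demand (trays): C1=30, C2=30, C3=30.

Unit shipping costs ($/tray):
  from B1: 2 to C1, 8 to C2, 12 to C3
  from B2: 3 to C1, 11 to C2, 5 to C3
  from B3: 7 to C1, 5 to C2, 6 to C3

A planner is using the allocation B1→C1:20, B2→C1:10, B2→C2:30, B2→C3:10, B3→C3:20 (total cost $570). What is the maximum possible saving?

160

Current plan cost = 20·2 + 10·3 + 30·11 + 10·5 + 20·6 = $570.
Optimal plan:
  B1–C1: 10 × $2 = $20
  B1–C2: 10 × $8 = $80
  B2–C1: 20 × $3 = $60
  B2–C3: 30 × $5 = $150
  B3–C2: 20 × $5 = $100
Optimal cost = $410.
Saving = 570 − 410 = $160.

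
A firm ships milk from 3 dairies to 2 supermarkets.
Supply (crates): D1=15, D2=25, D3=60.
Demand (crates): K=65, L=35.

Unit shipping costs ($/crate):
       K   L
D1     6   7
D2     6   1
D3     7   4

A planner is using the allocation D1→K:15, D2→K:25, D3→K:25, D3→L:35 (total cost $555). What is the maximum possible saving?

Current plan cost = 15·6 + 25·6 + 25·7 + 35·4 = $555.
Optimal plan:
  D1→K: 15 × $6 = $90
  D2→L: 25 × $1 = $25
  D3→K: 50 × $7 = $350
  D3→L: 10 × $4 = $40
Optimal cost = $505.
Saving = 555 − 505 = $50.

50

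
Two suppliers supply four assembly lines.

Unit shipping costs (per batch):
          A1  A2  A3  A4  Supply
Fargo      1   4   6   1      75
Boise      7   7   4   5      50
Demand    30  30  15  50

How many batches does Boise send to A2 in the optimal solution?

30

The minimum-cost plan:
  Fargo–A1: 30 × 1 = 30
  Fargo–A4: 45 × 1 = 45
  Boise–A2: 30 × 7 = 210
  Boise–A3: 15 × 4 = 60
  Boise–A4: 5 × 5 = 25
Total cost = 370.
So Boise→A2 carries 30 batches.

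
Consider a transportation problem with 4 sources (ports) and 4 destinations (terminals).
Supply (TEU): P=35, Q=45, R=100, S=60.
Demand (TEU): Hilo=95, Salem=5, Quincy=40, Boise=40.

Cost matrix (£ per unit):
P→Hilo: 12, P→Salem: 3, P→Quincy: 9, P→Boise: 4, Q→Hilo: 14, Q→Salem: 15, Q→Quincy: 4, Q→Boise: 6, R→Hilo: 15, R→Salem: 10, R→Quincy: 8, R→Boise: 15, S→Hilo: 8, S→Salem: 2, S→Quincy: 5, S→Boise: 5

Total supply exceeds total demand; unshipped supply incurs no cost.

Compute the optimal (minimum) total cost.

1380

Optimal allocation:
  P→Salem: 5 × £3 = £15
  P→Boise: 30 × £4 = £120
  Q→Quincy: 35 × £4 = £140
  Q→Boise: 10 × £6 = £60
  R→Hilo: 35 × £15 = £525
  R→Quincy: 5 × £8 = £40
  S→Hilo: 60 × £8 = £480
Total = 15 + 120 + 140 + 60 + 525 + 40 + 480 = £1380.
(Supply check: P ships 35; Q ships 45; R ships 40; S ships 60.)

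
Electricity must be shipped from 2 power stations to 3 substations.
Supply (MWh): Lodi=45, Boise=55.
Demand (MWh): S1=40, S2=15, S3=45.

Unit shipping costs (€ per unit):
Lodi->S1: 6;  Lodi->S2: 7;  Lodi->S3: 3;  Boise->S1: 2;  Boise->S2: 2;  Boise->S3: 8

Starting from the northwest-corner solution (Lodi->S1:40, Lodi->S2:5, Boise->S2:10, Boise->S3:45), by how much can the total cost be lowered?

Current plan cost = 40·6 + 5·7 + 10·2 + 45·8 = €655.
Optimal plan:
  Lodi→S3: 45 MWh
  Boise→S1: 40 MWh
  Boise→S2: 15 MWh
Optimal cost = €245.
Saving = 655 − 245 = €410.

410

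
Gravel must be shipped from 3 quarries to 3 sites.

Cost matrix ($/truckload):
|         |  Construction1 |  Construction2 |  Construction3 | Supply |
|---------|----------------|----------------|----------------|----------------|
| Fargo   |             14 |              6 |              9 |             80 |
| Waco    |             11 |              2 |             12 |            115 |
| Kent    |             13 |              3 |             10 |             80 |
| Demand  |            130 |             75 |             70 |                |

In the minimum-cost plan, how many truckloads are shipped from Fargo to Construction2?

0

The minimum-cost plan:
  Fargo→Construction1: 10 truckloads
  Fargo→Construction3: 70 truckloads
  Waco→Construction1: 115 truckloads
  Kent→Construction1: 5 truckloads
  Kent→Construction2: 75 truckloads
Total cost = $2325.
The route Fargo→Construction2 is not used.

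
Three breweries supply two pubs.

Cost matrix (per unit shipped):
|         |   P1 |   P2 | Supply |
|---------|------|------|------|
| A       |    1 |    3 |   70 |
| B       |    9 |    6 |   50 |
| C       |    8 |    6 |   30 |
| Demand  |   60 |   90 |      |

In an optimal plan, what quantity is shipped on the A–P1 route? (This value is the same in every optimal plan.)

60

The minimum-cost plan:
  A–P1: 60 × 1 = 60
  A–P2: 10 × 3 = 30
  B–P2: 50 × 6 = 300
  C–P2: 30 × 6 = 180
Total cost = 570.
So A→P1 carries 60 kegs.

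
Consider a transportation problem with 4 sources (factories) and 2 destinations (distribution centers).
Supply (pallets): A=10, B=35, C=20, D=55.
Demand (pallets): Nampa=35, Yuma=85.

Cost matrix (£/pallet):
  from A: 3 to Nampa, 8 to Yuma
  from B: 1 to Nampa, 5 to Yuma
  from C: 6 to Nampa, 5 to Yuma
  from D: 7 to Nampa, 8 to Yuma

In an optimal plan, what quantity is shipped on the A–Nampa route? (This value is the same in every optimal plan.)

The minimum-cost plan:
  A->Nampa: 10 × £3 = £30
  B->Nampa: 25 × £1 = £25
  B->Yuma: 10 × £5 = £50
  C->Yuma: 20 × £5 = £100
  D->Yuma: 55 × £8 = £440
Total cost = £645.
So A→Nampa carries 10 pallets.

10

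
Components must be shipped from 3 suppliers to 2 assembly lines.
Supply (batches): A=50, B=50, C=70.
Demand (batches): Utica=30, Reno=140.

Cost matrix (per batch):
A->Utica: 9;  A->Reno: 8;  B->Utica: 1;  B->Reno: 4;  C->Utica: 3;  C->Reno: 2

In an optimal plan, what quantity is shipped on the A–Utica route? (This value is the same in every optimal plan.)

The minimum-cost plan:
  A→Reno: 50 × 8 = 400
  B→Utica: 30 × 1 = 30
  B→Reno: 20 × 4 = 80
  C→Reno: 70 × 2 = 140
Total cost = 650.
The route A→Utica is not used.

0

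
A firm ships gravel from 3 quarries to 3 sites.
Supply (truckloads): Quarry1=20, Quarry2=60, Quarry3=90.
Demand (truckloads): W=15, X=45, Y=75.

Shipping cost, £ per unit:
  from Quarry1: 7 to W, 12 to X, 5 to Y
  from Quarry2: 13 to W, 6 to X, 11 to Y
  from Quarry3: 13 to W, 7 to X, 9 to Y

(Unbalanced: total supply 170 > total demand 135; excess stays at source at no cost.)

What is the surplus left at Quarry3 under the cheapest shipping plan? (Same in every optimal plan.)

20

Minimum-cost shipments:
  Quarry1→W: 15 × £7 = £105
  Quarry1→Y: 5 × £5 = £25
  Quarry2→X: 45 × £6 = £270
  Quarry3→Y: 70 × £9 = £630
Total cost = £1030.
Quarry3 ships 70 of its 90, leaving 20.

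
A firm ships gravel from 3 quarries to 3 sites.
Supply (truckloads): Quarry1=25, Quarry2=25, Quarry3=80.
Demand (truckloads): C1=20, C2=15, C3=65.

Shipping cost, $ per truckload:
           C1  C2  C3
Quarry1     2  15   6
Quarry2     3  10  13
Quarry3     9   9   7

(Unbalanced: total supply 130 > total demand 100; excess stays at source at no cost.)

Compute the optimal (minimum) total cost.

One minimum-cost allocation:
  Quarry1→C3: 25 × $6 = $150
  Quarry2→C1: 20 × $3 = $60
  Quarry3→C2: 15 × $9 = $135
  Quarry3→C3: 40 × $7 = $280
Total = 150 + 60 + 135 + 280 = $625.

625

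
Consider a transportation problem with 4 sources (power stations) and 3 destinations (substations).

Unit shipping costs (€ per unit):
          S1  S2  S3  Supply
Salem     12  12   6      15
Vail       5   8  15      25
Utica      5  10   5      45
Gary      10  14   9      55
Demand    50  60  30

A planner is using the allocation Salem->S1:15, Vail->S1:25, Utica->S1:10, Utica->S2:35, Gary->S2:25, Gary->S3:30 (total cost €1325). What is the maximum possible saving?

Current plan cost = 15·12 + 25·5 + 10·5 + 35·10 + 25·14 + 30·9 = €1325.
Optimal plan:
  Salem–S3: 15 × €6 = €90
  Vail–S2: 25 × €8 = €200
  Utica–S1: 45 × €5 = €225
  Gary–S1: 5 × €10 = €50
  Gary–S2: 35 × €14 = €490
  Gary–S3: 15 × €9 = €135
Optimal cost = €1190.
Saving = 1325 − 1190 = €135.

135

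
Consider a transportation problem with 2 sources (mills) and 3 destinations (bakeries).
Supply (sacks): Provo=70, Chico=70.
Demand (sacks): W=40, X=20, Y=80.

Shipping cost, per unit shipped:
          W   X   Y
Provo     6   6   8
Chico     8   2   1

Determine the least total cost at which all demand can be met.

An optimal shipping plan:
  Provo–W: 40 × 6 = 240
  Provo–X: 20 × 6 = 120
  Provo–Y: 10 × 8 = 80
  Chico–Y: 70 × 1 = 70
Total = 240 + 120 + 80 + 70 = 510.

510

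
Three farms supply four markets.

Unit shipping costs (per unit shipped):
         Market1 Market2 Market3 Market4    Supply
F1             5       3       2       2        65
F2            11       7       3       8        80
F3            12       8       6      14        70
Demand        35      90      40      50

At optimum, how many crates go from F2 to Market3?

Optimal shipments:
  F1→Market1: 15 crates
  F1→Market4: 50 crates
  F2→Market2: 40 crates
  F2→Market3: 40 crates
  F3→Market1: 20 crates
  F3→Market2: 50 crates
Total cost = 1215.
So F2→Market3 carries 40 crates.

40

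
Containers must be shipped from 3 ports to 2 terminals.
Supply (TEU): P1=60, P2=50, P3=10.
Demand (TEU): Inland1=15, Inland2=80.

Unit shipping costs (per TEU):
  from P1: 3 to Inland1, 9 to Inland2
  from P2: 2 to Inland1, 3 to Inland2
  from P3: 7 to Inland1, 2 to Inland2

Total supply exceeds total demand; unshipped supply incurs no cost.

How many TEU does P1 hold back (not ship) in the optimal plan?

25

An optimal plan:
  P1→Inland1: 15 × 3 = 45
  P1→Inland2: 20 × 9 = 180
  P2→Inland2: 50 × 3 = 150
  P3→Inland2: 10 × 2 = 20
Total cost = 395.
P1 ships 35 of its 60, leaving 25.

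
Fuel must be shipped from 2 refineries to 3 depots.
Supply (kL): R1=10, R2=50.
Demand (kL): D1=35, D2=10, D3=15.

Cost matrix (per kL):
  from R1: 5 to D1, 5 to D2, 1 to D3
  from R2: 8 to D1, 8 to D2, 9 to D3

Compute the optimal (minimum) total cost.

415

Optimal allocation:
  R1–D3: 10 × 1 = 10
  R2–D1: 35 × 8 = 280
  R2–D2: 10 × 8 = 80
  R2–D3: 5 × 9 = 45
Total = 10 + 280 + 80 + 45 = 415.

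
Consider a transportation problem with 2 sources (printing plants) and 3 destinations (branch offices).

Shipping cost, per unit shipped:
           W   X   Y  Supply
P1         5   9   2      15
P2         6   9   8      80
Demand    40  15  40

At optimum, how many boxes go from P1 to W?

0

Optimal shipments:
  P1–Y: 15 × 2 = 30
  P2–W: 40 × 6 = 240
  P2–X: 15 × 9 = 135
  P2–Y: 25 × 8 = 200
Total cost = 605.
The route P1→W is not used.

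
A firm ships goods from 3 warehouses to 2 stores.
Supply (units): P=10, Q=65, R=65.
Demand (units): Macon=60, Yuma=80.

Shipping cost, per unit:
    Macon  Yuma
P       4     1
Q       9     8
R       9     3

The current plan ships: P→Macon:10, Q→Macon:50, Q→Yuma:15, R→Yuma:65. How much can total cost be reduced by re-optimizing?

20

Current plan cost = 10·4 + 50·9 + 15·8 + 65·3 = 805.
Optimal plan:
  P→Yuma: 10 × 1 = 10
  Q→Macon: 60 × 9 = 540
  Q→Yuma: 5 × 8 = 40
  R→Yuma: 65 × 3 = 195
Optimal cost = 785.
Saving = 805 − 785 = 20.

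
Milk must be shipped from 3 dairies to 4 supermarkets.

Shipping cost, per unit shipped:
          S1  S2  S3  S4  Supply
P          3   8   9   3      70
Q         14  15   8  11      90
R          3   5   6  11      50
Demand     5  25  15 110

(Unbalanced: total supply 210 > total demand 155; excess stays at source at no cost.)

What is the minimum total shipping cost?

880

An optimal shipping plan:
  P–S4: 70 × 3 = 210
  Q–S4: 35 × 11 = 385
  R–S1: 5 × 3 = 15
  R–S2: 25 × 5 = 125
  R–S3: 15 × 6 = 90
  R–S4: 5 × 11 = 55
Total = 210 + 385 + 15 + 125 + 90 + 55 = 880.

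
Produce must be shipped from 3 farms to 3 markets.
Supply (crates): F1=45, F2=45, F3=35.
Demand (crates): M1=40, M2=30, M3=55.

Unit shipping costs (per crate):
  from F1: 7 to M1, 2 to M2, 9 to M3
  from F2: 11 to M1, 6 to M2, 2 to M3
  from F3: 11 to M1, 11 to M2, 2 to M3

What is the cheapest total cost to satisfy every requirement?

550

One minimum-cost allocation:
  F1 to M1: 15 crates
  F1 to M2: 30 crates
  F2 to M3: 45 crates
  F3 to M1: 25 crates
  F3 to M3: 10 crates
Total cost = 550.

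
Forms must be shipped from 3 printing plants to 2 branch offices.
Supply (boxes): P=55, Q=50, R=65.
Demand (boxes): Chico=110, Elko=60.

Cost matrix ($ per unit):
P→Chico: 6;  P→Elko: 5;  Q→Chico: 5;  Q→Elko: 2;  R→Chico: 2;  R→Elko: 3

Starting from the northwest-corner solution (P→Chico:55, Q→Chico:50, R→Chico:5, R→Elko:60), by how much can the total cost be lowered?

220

Current plan cost = 55·6 + 50·5 + 5·2 + 60·3 = $770.
Optimal plan:
  P to Chico: 45 × $6 = $270
  P to Elko: 10 × $5 = $50
  Q to Elko: 50 × $2 = $100
  R to Chico: 65 × $2 = $130
Optimal cost = $550.
Saving = 770 − 550 = $220.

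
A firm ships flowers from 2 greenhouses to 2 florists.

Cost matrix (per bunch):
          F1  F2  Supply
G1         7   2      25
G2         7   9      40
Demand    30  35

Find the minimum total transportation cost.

350

One minimum-cost allocation:
  G1->F2: 25 bunches
  G2->F1: 30 bunches
  G2->F2: 10 bunches
Total cost = 350.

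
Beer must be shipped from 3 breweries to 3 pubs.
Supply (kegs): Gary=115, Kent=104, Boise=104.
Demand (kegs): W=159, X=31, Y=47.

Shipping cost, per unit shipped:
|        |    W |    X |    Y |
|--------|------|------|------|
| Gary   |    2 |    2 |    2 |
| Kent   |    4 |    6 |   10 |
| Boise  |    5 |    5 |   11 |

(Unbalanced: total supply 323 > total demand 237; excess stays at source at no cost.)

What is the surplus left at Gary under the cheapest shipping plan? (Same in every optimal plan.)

An optimal plan:
  Gary–W: 37 × 2 = 74
  Gary–X: 31 × 2 = 62
  Gary–Y: 47 × 2 = 94
  Kent–W: 104 × 4 = 416
  Boise–W: 18 × 5 = 90
Total cost = 736.
Gary ships 115 of its 115, leaving 0.

0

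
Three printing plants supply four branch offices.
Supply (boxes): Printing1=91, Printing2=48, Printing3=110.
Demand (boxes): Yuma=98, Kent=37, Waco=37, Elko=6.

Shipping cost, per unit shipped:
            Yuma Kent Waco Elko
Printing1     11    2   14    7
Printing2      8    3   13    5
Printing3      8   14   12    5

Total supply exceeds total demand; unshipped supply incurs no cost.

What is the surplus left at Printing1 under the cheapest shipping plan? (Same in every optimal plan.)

An optimal plan:
  Printing1→Kent: 37 × 2 = 74
  Printing2→Yuma: 48 × 8 = 384
  Printing3→Yuma: 50 × 8 = 400
  Printing3→Waco: 37 × 12 = 444
  Printing3→Elko: 6 × 5 = 30
Total cost = 1332.
Printing1 ships 37 of its 91, leaving 54.

54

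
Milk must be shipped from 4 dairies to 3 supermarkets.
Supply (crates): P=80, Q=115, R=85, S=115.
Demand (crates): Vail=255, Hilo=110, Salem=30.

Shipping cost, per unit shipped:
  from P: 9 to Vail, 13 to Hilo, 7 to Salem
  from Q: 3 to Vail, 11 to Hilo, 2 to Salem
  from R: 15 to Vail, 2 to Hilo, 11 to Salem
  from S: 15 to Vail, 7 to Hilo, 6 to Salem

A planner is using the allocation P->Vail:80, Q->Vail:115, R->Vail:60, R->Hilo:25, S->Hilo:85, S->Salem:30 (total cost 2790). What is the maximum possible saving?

300

Current plan cost = 80·9 + 115·3 + 60·15 + 25·2 + 85·7 + 30·6 = 2790.
Optimal plan:
  P to Vail: 80 × 9 = 720
  Q to Vail: 115 × 3 = 345
  R to Hilo: 85 × 2 = 170
  S to Vail: 60 × 15 = 900
  S to Hilo: 25 × 7 = 175
  S to Salem: 30 × 6 = 180
Optimal cost = 2490.
Saving = 2790 − 2490 = 300.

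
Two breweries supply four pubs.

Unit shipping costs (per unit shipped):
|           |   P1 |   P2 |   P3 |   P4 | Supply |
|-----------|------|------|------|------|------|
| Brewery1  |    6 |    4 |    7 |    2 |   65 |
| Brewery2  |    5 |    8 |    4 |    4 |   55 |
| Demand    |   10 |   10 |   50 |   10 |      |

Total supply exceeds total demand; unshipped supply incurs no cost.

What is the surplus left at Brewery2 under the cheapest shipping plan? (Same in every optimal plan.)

0

An optimal plan:
  Brewery1→P1: 5 × 6 = 30
  Brewery1→P2: 10 × 4 = 40
  Brewery1→P4: 10 × 2 = 20
  Brewery2→P1: 5 × 5 = 25
  Brewery2→P3: 50 × 4 = 200
Total cost = 315.
Brewery2 ships 55 of its 55, leaving 0.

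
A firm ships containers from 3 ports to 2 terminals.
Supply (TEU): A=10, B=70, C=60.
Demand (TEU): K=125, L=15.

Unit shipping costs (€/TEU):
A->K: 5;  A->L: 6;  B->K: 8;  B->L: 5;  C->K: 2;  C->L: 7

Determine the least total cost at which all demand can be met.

An optimal shipping plan:
  A to K: 10 × €5 = €50
  B to K: 55 × €8 = €440
  B to L: 15 × €5 = €75
  C to K: 60 × €2 = €120
Total = 50 + 440 + 75 + 120 = €685.

685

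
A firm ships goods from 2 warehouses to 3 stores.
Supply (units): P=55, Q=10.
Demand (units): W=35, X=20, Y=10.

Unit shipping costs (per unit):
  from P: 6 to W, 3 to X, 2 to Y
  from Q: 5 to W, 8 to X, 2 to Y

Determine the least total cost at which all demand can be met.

280

One minimum-cost allocation:
  P to W: 25 × 6 = 150
  P to X: 20 × 3 = 60
  P to Y: 10 × 2 = 20
  Q to W: 10 × 5 = 50
Total = 150 + 60 + 20 + 50 = 280.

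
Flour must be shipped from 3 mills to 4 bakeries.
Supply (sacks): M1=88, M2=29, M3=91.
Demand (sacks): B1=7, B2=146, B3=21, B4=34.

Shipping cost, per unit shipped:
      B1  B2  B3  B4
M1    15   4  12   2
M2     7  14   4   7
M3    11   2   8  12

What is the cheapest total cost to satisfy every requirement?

One minimum-cost allocation:
  M1–B2: 55 sacks
  M1–B4: 33 sacks
  M2–B1: 7 sacks
  M2–B3: 21 sacks
  M2–B4: 1 sacks
  M3–B2: 91 sacks
Total cost = 608.

608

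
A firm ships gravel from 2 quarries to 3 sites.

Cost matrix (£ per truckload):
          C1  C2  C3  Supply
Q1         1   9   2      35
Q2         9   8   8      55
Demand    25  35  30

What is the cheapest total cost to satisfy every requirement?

An optimal shipping plan:
  Q1→C1: 25 truckloads
  Q1→C3: 10 truckloads
  Q2→C2: 35 truckloads
  Q2→C3: 20 truckloads
Total cost = £485.

485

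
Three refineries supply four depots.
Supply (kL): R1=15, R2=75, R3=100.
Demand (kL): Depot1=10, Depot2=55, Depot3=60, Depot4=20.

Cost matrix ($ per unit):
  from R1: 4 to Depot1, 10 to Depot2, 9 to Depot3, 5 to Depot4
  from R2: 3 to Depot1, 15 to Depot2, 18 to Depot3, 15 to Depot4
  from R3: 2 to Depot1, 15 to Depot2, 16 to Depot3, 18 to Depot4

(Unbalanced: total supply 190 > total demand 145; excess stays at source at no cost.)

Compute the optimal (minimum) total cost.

1955

One minimum-cost allocation:
  R1 to Depot4: 15 × $5 = $75
  R2 to Depot2: 55 × $15 = $825
  R2 to Depot4: 5 × $15 = $75
  R3 to Depot1: 10 × $2 = $20
  R3 to Depot3: 60 × $16 = $960
Total = 75 + 825 + 75 + 20 + 960 = $1955.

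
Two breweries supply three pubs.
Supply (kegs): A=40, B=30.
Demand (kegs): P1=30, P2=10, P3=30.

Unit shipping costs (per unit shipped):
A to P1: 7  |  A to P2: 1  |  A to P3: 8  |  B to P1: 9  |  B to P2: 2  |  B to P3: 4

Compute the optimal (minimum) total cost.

An optimal shipping plan:
  A→P1: 30 × 7 = 210
  A→P2: 10 × 1 = 10
  B→P3: 30 × 4 = 120
Total = 210 + 10 + 120 = 340.

340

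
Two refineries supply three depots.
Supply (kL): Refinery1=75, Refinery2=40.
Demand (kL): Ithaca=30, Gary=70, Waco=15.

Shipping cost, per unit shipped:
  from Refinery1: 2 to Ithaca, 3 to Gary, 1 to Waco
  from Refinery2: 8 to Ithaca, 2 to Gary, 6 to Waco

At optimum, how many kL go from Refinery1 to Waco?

Optimal shipments:
  Refinery1->Ithaca: 30 × 2 = 60
  Refinery1->Gary: 30 × 3 = 90
  Refinery1->Waco: 15 × 1 = 15
  Refinery2->Gary: 40 × 2 = 80
Total cost = 245.
So Refinery1→Waco carries 15 kL.

15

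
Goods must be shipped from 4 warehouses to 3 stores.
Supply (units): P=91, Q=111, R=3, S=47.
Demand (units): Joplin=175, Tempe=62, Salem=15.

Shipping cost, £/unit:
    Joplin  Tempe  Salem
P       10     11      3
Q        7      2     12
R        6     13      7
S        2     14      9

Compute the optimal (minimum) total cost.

1384

An optimal shipping plan:
  P–Joplin: 76 × £10 = £760
  P–Salem: 15 × £3 = £45
  Q–Joplin: 49 × £7 = £343
  Q–Tempe: 62 × £2 = £124
  R–Joplin: 3 × £6 = £18
  S–Joplin: 47 × £2 = £94
Total = 760 + 45 + 343 + 124 + 18 + 94 = £1384.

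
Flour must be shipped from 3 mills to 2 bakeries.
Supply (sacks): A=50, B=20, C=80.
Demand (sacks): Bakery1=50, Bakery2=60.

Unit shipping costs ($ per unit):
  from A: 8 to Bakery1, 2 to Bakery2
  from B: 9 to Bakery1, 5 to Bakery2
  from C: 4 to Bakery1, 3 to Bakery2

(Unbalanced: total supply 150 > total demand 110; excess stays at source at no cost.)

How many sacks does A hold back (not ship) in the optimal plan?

0

Minimum-cost shipments:
  A to Bakery2: 50 × $2 = $100
  C to Bakery1: 50 × $4 = $200
  C to Bakery2: 10 × $3 = $30
Total cost = $330.
A ships 50 of its 50, leaving 0.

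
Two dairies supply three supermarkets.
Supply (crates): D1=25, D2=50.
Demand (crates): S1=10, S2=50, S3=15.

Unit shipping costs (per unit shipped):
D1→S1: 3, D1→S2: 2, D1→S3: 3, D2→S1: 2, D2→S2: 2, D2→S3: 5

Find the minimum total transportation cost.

A cheapest plan:
  D1->S2: 10 crates
  D1->S3: 15 crates
  D2->S1: 10 crates
  D2->S2: 40 crates
Total cost = 165.

165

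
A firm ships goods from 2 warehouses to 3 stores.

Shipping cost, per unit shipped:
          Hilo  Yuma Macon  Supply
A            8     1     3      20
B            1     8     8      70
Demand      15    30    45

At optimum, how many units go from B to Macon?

45

Optimal shipments:
  A->Yuma: 20 × 1 = 20
  B->Hilo: 15 × 1 = 15
  B->Yuma: 10 × 8 = 80
  B->Macon: 45 × 8 = 360
Total cost = 475.
So B→Macon carries 45 units.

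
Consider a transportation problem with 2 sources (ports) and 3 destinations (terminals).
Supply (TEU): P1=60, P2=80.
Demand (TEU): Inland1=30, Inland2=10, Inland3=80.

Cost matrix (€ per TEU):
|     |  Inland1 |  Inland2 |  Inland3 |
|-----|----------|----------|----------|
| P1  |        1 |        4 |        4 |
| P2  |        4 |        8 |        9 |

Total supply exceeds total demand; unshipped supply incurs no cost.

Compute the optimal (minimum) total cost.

One minimum-cost allocation:
  P1 to Inland3: 60 × €4 = €240
  P2 to Inland1: 30 × €4 = €120
  P2 to Inland2: 10 × €8 = €80
  P2 to Inland3: 20 × €9 = €180
Total = 240 + 120 + 80 + 180 = €620.
(Supply check: P1 ships 60; P2 ships 60.)

620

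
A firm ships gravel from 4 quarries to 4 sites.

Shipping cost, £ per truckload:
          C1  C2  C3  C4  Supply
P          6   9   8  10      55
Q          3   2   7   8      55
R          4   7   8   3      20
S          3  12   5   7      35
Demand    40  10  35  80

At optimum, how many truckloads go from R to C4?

Optimal shipments:
  P->C4: 55 truckloads
  Q->C1: 40 truckloads
  Q->C2: 10 truckloads
  Q->C4: 5 truckloads
  R->C4: 20 truckloads
  S->C3: 35 truckloads
Total cost = £965.
So R→C4 carries 20 truckloads.

20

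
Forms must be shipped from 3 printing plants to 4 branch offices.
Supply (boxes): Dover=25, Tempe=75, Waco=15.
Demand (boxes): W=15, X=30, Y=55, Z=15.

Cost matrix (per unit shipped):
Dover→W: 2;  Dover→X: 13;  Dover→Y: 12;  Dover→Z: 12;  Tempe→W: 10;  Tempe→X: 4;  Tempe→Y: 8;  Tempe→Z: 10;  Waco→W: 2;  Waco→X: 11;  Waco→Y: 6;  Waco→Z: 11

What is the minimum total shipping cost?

One minimum-cost allocation:
  Dover→W: 15 × 2 = 30
  Dover→Z: 10 × 12 = 120
  Tempe→X: 30 × 4 = 120
  Tempe→Y: 40 × 8 = 320
  Tempe→Z: 5 × 10 = 50
  Waco→Y: 15 × 6 = 90
Total = 30 + 120 + 120 + 320 + 50 + 90 = 730.

730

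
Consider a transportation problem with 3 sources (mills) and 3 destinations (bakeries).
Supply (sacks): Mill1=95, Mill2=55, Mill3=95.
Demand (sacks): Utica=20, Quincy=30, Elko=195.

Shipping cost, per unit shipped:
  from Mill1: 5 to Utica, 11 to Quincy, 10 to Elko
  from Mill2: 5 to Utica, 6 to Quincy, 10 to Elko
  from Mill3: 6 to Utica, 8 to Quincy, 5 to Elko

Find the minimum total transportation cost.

One minimum-cost allocation:
  Mill1→Elko: 95 × 10 = 950
  Mill2→Utica: 20 × 5 = 100
  Mill2→Quincy: 30 × 6 = 180
  Mill2→Elko: 5 × 10 = 50
  Mill3→Elko: 95 × 5 = 475
Total = 950 + 100 + 180 + 50 + 475 = 1755.

1755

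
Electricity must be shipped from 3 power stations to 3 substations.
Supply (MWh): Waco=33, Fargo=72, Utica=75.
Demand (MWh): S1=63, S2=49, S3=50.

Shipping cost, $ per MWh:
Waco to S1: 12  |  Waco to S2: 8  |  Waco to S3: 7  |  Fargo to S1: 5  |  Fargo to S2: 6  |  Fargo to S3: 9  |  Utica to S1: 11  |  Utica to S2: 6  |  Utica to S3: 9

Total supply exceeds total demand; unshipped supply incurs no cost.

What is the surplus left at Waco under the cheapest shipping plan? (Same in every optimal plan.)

An optimal plan:
  Waco→S3: 33 × $7 = $231
  Fargo→S1: 63 × $5 = $315
  Fargo→S2: 9 × $6 = $54
  Utica→S2: 40 × $6 = $240
  Utica→S3: 17 × $9 = $153
Total cost = $993.
Waco ships 33 of its 33, leaving 0.

0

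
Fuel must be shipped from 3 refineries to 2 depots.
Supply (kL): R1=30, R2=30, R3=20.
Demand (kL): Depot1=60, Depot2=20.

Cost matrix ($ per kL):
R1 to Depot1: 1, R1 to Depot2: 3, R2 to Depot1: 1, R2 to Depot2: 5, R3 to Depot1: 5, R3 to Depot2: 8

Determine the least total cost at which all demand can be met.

200

An optimal shipping plan:
  R1 to Depot1: 10 kL
  R1 to Depot2: 20 kL
  R2 to Depot1: 30 kL
  R3 to Depot1: 20 kL
Total cost = $200.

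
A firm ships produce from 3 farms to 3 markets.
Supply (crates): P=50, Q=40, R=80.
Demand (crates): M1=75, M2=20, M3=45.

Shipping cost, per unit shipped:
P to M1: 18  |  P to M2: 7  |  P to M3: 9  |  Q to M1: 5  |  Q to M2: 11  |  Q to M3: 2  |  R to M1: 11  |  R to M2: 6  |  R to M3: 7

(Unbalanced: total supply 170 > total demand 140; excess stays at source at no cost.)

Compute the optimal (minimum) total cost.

An optimal shipping plan:
  P→M2: 20 × 7 = 140
  Q→M1: 40 × 5 = 200
  R→M1: 35 × 11 = 385
  R→M3: 45 × 7 = 315
Total = 140 + 200 + 385 + 315 = 1040.

1040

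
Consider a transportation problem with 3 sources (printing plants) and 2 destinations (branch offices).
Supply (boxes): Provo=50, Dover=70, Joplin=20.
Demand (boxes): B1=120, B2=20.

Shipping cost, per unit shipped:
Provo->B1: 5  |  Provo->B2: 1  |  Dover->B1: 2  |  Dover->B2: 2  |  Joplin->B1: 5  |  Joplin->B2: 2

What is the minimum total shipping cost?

Optimal allocation:
  Provo to B1: 30 × 5 = 150
  Provo to B2: 20 × 1 = 20
  Dover to B1: 70 × 2 = 140
  Joplin to B1: 20 × 5 = 100
Total = 150 + 20 + 140 + 100 = 410.

410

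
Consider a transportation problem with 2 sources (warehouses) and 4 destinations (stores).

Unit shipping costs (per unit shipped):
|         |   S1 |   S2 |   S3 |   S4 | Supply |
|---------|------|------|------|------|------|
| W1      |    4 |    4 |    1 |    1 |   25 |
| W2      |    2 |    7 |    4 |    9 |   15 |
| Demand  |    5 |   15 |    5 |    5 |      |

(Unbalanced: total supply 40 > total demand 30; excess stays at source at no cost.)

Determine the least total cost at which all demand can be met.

80

An optimal shipping plan:
  W1–S2: 15 × 4 = 60
  W1–S3: 5 × 1 = 5
  W1–S4: 5 × 1 = 5
  W2–S1: 5 × 2 = 10
Total = 60 + 5 + 5 + 10 = 80.
(Supply check: W1 ships 25; W2 ships 5.)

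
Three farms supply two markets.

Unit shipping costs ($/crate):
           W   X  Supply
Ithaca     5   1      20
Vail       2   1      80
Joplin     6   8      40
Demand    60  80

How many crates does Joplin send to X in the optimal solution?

The minimum-cost plan:
  Ithaca–X: 20 × $1 = $20
  Vail–W: 20 × $2 = $40
  Vail–X: 60 × $1 = $60
  Joplin–W: 40 × $6 = $240
Total cost = $360.
The route Joplin→X is not used.

0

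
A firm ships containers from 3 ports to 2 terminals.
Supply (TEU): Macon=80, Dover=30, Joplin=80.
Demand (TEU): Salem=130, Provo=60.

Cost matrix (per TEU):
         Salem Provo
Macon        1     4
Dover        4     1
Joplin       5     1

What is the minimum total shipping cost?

360

An optimal shipping plan:
  Macon→Salem: 80 × 1 = 80
  Dover→Salem: 30 × 4 = 120
  Joplin→Salem: 20 × 5 = 100
  Joplin→Provo: 60 × 1 = 60
Total = 80 + 120 + 100 + 60 = 360.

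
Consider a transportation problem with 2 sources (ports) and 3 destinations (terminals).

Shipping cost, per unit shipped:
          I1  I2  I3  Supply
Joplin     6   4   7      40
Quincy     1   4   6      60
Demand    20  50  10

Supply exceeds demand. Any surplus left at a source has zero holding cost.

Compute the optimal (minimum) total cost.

280

An optimal shipping plan:
  Joplin–I2: 20 × 4 = 80
  Quincy–I1: 20 × 1 = 20
  Quincy–I2: 30 × 4 = 120
  Quincy–I3: 10 × 6 = 60
Total = 80 + 20 + 120 + 60 = 280.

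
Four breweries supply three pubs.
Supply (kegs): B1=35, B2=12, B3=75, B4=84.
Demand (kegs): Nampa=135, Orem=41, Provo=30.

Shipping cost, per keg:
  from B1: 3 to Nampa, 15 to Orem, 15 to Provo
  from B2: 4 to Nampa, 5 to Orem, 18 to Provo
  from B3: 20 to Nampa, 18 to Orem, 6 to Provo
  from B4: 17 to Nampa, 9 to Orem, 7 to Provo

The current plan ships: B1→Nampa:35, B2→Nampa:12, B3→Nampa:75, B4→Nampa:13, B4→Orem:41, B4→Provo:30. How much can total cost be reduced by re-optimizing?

120

Current plan cost = 35·3 + 12·4 + 75·20 + 13·17 + 41·9 + 30·7 = 2453.
Optimal plan:
  B1–Nampa: 35 × 3 = 105
  B2–Nampa: 12 × 4 = 48
  B3–Nampa: 45 × 20 = 900
  B3–Provo: 30 × 6 = 180
  B4–Nampa: 43 × 17 = 731
  B4–Orem: 41 × 9 = 369
Optimal cost = 2333.
Saving = 2453 − 2333 = 120.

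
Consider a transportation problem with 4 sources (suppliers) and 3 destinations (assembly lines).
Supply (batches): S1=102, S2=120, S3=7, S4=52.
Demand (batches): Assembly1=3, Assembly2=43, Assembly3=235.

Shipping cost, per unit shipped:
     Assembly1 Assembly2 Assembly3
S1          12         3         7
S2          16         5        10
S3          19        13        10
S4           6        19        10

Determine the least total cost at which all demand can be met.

Optimal allocation:
  S1->Assembly3: 102 batches
  S2->Assembly2: 43 batches
  S2->Assembly3: 77 batches
  S3->Assembly3: 7 batches
  S4->Assembly1: 3 batches
  S4->Assembly3: 49 batches
Total cost = 2277.

2277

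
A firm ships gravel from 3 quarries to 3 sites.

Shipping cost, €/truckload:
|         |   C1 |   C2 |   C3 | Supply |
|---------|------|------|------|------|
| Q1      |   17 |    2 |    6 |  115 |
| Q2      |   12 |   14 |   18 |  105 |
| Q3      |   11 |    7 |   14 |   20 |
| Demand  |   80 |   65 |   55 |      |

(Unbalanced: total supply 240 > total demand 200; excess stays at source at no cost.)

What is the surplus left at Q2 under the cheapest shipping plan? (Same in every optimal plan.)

Minimum-cost shipments:
  Q1–C2: 60 × €2 = €120
  Q1–C3: 55 × €6 = €330
  Q2–C1: 65 × €12 = €780
  Q3–C1: 15 × €11 = €165
  Q3–C2: 5 × €7 = €35
Total cost = €1430.
Q2 ships 65 of its 105, leaving 40.

40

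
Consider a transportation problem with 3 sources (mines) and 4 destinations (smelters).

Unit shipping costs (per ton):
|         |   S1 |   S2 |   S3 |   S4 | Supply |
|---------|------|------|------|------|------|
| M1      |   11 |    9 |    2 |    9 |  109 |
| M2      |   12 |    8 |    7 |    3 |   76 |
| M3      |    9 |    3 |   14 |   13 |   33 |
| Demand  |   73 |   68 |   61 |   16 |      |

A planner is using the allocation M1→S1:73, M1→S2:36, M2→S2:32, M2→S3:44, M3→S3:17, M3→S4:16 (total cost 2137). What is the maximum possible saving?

760

Current plan cost = 73·11 + 36·9 + 32·8 + 44·7 + 17·14 + 16·13 = 2137.
Optimal plan:
  M1–S1: 48 tons
  M1–S3: 61 tons
  M2–S1: 25 tons
  M2–S2: 35 tons
  M2–S4: 16 tons
  M3–S2: 33 tons
Optimal cost = 1377.
Saving = 2137 − 1377 = 760.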